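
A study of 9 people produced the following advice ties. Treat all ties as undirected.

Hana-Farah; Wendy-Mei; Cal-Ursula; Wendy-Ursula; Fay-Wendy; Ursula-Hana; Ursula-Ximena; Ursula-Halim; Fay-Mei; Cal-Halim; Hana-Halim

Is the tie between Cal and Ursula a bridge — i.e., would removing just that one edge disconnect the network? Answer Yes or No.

No

Even without that edge, Cal still reaches Ursula via Cal – Halim – Ursula, so the network stays connected. Not a bridge.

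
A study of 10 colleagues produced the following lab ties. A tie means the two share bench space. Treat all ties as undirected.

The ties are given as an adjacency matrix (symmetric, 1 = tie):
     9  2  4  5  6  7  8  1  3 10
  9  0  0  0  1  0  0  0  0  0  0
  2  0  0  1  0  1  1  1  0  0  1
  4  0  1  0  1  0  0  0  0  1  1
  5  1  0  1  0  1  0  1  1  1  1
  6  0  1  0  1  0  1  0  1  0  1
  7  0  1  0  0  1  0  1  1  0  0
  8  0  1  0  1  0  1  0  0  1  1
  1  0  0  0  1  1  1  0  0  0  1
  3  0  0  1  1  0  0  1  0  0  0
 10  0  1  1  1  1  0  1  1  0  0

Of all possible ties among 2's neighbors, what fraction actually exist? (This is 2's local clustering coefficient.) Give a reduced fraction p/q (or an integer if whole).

1/2

2's neighbors: 4, 6, 7, 8, and 10 (k = 5).
Possible neighbor pairs: C(5,2) = 10. Edges among them: 4–10, 6–7, 6–10, 7–8, 8–10 → e = 5.
Clustering(2) = 5/10 = 1/2.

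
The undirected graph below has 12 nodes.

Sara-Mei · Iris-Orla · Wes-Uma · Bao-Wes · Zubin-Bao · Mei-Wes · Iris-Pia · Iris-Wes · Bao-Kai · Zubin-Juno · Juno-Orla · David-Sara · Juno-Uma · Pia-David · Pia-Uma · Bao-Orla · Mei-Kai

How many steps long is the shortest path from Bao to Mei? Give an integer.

2

One shortest route is Bao – Wes – Mei, which uses 2 edges, and Bao and Mei are not directly tied, so nothing shorter exists. So d(Bao,Mei) = 2.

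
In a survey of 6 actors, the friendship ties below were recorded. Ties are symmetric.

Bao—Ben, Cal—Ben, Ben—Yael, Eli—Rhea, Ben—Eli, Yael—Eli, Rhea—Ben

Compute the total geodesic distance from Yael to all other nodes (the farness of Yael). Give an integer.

8

Distances from Yael: Bao:2, Ben:1, Cal:2, Eli:1, Rhea:2.
Sum = 2 + 1 + 2 + 1 + 2 = 8.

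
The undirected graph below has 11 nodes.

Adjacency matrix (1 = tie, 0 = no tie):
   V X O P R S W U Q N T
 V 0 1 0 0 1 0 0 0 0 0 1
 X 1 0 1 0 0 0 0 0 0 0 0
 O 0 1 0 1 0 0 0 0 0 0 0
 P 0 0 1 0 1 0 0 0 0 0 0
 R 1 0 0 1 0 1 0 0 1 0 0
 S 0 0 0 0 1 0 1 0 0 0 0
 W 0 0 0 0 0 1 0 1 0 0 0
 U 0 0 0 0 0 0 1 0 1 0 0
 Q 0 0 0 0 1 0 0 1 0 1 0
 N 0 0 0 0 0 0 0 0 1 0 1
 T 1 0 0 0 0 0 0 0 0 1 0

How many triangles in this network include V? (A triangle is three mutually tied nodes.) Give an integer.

0

V's neighbors are R, T, and X, but none of them are tied to each other, so no triangle contains V.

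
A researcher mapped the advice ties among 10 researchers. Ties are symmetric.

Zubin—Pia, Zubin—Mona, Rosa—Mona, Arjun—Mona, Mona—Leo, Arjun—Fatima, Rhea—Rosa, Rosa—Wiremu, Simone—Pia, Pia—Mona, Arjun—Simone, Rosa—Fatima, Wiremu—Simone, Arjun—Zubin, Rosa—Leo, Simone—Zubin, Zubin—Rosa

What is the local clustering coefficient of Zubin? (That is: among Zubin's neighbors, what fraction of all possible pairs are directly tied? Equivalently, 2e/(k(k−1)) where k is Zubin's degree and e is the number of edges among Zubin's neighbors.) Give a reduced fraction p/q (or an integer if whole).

1/2

Zubin's neighbors: Arjun, Mona, Pia, Rosa, and Simone (k = 5).
Possible neighbor pairs: C(5,2) = 10. Edges among them: Arjun–Mona, Arjun–Simone, Mona–Pia, Mona–Rosa, Pia–Simone → e = 5.
Clustering(Zubin) = 5/10 = 1/2.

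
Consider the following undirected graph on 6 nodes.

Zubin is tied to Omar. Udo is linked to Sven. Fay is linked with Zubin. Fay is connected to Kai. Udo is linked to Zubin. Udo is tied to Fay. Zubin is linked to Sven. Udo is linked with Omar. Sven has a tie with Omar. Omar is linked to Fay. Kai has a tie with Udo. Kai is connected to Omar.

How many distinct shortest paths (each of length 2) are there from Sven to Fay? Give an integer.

The shortest distance is 2. The length-2 paths are: Sven–Zubin–Fay; Sven–Udo–Fay; Sven–Omar–Fay.
That gives 3 distinct shortest paths.

3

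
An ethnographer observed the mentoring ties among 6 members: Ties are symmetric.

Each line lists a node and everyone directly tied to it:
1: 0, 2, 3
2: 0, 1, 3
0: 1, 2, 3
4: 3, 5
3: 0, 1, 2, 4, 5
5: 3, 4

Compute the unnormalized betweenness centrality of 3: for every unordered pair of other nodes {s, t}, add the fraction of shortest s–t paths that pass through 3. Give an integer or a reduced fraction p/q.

Pairs whose geodesics pass through 3 — 4–0: 1; 4–1: 1; 4–2: 1; 0–5: 1; 5–1: 1; 5–2: 1.
All other pairs contribute 0.
Summing the contributions gives betweenness(3) = 6.

6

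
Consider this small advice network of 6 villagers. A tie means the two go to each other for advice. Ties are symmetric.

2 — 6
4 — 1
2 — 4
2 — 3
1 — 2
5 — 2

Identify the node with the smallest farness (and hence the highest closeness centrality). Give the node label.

2

Farness (sum of distances to all others) for each node — 1:8, 2:5, 3:9, 4:8, 5:9, 6:9.
The smallest farness is 5, for 2, so 2 has the highest closeness.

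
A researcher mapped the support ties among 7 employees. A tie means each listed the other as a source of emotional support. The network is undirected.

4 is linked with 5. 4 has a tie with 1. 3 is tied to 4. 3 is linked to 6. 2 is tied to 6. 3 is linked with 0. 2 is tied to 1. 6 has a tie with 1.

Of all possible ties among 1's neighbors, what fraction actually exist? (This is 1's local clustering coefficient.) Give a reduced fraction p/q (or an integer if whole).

1/3

1's neighbors: 2, 4, and 6 (k = 3).
Possible neighbor pairs: C(3,2) = 3. Edges among them: 2–6 → e = 1.
Clustering(1) = 1/3.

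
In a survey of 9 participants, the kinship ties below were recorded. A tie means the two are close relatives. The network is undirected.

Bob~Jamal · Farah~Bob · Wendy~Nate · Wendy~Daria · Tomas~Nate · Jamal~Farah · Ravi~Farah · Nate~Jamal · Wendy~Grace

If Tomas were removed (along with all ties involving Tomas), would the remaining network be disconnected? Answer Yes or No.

Even without Tomas, every remaining node can still reach every other (the residual graph is connected), so Tomas is not a cut vertex.

No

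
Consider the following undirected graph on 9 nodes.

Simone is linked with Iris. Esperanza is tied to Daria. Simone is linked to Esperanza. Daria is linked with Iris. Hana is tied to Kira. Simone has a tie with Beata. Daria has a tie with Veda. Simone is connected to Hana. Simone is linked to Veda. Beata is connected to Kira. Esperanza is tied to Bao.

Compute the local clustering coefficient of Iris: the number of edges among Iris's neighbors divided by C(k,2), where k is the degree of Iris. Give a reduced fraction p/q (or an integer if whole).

0

Iris's neighbors: Daria and Simone (k = 2).
Possible neighbor pairs: C(2,2) = 1. Edges among them: none → e = 0.
Clustering(Iris) = 0/1.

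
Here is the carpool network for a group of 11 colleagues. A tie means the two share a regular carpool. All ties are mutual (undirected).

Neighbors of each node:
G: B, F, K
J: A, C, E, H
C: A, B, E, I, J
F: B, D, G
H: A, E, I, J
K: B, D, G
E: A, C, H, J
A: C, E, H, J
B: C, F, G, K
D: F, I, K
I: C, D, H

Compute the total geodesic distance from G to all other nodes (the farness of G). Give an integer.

23

Distances from G: A:3, B:1, C:2, D:2, E:3, F:1, H:4, I:3, J:3, K:1.
Sum = 3 + 1 + 2 + 2 + 3 + 1 + 4 + 3 + 3 + 1 = 23.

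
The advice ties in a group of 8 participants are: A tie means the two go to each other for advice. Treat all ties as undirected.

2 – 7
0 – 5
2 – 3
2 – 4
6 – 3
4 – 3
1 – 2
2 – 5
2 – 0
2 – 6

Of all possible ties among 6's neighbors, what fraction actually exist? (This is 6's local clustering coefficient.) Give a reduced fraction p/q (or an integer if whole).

6's neighbors: 2 and 3 (k = 2).
Possible neighbor pairs: C(2,2) = 1. Edges among them: 2–3 → e = 1.
Clustering(6) = 1/1.

1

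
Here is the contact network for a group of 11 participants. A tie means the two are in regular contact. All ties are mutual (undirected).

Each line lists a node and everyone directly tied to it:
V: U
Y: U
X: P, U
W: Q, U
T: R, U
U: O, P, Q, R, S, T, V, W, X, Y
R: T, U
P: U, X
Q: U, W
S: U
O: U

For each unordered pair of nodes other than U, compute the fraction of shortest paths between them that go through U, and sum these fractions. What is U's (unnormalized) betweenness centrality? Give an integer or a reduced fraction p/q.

42

Pairs whose geodesics pass through U — Y–W: 1; Y–O: 1; Y–T: 1; Y–S: 1; Y–V: 1; Y–Q: 1; Y–R: 1; Y–X: 1; Y–P: 1; W–O: 1; W–T: 1; W–S: 1; W–V: 1; W–R: 1 … (+28 more pairs).
All other pairs contribute 0.
Summing the contributions gives betweenness(U) = 42.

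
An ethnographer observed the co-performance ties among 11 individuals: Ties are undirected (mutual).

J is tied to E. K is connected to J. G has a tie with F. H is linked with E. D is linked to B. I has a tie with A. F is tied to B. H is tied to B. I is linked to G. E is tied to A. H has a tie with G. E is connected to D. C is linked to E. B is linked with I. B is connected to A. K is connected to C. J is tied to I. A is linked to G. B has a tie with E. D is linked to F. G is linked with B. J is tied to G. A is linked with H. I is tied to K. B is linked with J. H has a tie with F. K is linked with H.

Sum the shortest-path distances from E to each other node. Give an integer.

Distances from E: A:1, B:1, C:1, D:1, F:2, G:2, H:1, I:2, J:1, K:2.
Sum = 1 + 1 + 1 + 1 + 2 + 2 + 1 + 2 + 1 + 2 = 14.

14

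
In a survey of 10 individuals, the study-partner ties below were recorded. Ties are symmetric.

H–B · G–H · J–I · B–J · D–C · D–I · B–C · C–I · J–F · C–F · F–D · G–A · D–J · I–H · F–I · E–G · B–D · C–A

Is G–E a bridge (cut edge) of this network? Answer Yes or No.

Yes

Without the G–E edge there is no alternate route between G and E, so the network disconnects. It is a bridge.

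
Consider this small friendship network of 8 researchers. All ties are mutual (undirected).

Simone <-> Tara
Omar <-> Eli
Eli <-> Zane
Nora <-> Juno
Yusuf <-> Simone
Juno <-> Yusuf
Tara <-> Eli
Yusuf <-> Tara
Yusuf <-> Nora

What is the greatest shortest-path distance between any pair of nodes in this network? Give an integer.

Eccentricity of each node (its greatest distance to any other): Eli:3, Juno:4, Nora:4, Omar:4, Simone:3, Tara:2, Yusuf:3, Zane:4.
The maximum eccentricity is 4, realized for instance by the pair Nora–Zane via Nora – Yusuf – Tara – Eli – Zane. So the diameter is 4.

4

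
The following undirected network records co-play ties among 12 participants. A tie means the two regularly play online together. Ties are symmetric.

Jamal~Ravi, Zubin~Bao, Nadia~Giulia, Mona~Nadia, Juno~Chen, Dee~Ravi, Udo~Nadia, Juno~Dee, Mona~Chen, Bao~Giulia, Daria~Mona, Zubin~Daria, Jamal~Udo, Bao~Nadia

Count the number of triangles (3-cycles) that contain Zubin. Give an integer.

0

Zubin's neighbors are Bao and Daria, but none of them are tied to each other, so no triangle contains Zubin.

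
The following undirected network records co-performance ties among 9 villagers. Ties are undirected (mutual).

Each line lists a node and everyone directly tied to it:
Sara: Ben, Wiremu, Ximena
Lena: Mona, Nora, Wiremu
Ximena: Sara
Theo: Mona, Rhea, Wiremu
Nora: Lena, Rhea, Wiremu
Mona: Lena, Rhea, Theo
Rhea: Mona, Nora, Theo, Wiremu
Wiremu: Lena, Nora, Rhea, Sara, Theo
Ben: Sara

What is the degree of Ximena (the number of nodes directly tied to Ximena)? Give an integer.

1

Ximena is directly tied to Sara. That is 1 neighbor, so the degree of Ximena is 1.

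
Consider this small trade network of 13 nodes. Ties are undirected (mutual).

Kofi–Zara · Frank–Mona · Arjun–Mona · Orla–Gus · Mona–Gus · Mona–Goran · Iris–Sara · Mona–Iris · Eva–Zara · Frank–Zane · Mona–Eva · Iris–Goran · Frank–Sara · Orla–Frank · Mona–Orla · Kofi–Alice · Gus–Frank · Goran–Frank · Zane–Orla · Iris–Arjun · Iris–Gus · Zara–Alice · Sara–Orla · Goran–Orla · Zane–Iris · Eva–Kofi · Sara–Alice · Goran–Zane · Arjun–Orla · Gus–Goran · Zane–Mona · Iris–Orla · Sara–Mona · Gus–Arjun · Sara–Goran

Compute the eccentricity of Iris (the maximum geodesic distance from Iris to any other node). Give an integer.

Distances from Iris: Alice:2, Arjun:1, Eva:2, Frank:2, Goran:1, Gus:1, Kofi:3, Mona:1, Orla:1, Sara:1, Zane:1, Zara:3.
The largest is 3 (to Zara and Kofi), so the eccentricity of Iris is 3.

3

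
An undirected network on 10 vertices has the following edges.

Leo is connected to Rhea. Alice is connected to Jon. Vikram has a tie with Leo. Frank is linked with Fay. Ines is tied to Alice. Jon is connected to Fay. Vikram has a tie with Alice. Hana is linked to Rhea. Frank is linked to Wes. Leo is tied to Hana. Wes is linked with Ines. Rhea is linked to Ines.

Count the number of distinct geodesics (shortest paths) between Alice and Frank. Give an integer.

2

The shortest distance is 3. The length-3 paths are: Alice–Jon–Fay–Frank; Alice–Ines–Wes–Frank.
That gives 2 distinct shortest paths.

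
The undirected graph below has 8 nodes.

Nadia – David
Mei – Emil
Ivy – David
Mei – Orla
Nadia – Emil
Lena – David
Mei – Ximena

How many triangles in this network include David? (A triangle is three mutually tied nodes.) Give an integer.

0

David's neighbors are Ivy, Lena, and Nadia, but none of them are tied to each other, so no triangle contains David.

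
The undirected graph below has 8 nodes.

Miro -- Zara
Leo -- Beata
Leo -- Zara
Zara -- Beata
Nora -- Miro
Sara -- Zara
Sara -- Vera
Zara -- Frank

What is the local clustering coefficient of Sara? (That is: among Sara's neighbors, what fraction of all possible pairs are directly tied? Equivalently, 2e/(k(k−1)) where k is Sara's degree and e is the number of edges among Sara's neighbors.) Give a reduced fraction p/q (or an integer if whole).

0

Sara's neighbors: Vera and Zara (k = 2).
Possible neighbor pairs: C(2,2) = 1. Edges among them: none → e = 0.
Clustering(Sara) = 0/1.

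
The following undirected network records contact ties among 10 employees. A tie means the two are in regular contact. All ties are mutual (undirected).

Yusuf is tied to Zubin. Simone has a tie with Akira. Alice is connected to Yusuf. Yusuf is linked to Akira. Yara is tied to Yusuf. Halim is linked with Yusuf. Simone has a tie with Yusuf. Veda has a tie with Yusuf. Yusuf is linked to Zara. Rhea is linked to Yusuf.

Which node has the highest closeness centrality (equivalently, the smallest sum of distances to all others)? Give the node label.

Farness (sum of distances to all others) for each node — Akira:16, Alice:17, Halim:17, Rhea:17, Simone:16, Veda:17, Yara:17, Yusuf:9, Zara:17, Zubin:17.
The smallest farness is 9, for Yusuf, so Yusuf has the highest closeness.

Yusuf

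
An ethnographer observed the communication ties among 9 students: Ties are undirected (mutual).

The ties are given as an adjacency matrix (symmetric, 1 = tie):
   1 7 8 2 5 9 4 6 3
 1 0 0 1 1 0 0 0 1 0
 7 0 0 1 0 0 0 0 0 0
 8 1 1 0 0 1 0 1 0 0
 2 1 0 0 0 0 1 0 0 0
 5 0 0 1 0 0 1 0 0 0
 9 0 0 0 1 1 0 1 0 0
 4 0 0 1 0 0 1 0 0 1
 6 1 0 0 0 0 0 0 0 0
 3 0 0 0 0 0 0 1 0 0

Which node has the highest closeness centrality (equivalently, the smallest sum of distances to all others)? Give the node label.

Farness (sum of distances to all others) for each node — 1:14, 2:16, 3:21, 4:14, 5:16, 6:21, 7:19, 8:12, 9:15.
The smallest farness is 12, for 8, so 8 has the highest closeness.

8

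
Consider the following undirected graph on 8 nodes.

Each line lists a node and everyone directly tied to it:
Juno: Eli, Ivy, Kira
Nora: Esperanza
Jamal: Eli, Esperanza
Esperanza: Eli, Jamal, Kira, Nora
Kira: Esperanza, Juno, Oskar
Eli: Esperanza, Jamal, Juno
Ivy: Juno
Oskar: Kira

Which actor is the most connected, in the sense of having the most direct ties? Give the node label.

Esperanza

Degrees — Eli:3, Esperanza:4, Ivy:1, Jamal:2, Juno:3, Kira:3, Nora:1, Oskar:1.
The maximum is 4, attained only by Esperanza.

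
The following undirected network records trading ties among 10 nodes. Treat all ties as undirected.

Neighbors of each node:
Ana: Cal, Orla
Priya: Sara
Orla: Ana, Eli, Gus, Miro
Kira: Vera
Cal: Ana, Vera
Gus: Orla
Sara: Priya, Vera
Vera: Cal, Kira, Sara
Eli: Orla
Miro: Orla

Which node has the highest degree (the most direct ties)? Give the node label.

Degrees — Ana:2, Cal:2, Eli:1, Gus:1, Kira:1, Miro:1, Orla:4, Priya:1, Sara:2, Vera:3.
The maximum is 4, attained only by Orla.

Orla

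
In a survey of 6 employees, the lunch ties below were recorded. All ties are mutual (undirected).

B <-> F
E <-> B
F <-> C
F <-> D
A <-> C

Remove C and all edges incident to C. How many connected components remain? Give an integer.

2

Without C, the remaining ties split the others into: {B, D, E, F}; {A}.
That's 2 separate components.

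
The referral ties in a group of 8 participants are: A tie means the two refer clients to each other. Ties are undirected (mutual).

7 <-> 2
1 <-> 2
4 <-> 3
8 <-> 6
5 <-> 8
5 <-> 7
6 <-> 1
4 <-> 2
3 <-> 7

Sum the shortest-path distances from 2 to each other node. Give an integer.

Distances from 2: 1:1, 3:2, 4:1, 5:2, 6:2, 7:1, 8:3.
Sum = 1 + 2 + 1 + 2 + 2 + 1 + 3 = 12.

12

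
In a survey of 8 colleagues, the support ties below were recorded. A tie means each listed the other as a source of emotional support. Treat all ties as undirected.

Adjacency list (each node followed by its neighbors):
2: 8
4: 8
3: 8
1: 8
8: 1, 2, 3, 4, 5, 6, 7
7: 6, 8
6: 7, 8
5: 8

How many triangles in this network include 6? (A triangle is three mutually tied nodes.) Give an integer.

1

6's neighbors: 7 and 8.
Neighbor pairs that are themselves tied: 6–7–8. Each forms one triangle with 6, for 1 in total.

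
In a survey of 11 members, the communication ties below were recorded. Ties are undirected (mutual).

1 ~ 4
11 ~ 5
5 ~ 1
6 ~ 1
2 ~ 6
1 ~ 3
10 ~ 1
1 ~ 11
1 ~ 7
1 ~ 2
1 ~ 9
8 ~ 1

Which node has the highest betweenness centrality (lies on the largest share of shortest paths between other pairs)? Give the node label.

Unnormalized betweenness of each node: 1:43, 2:0, 3:0, 4:0, 5:0, 6:0, 7:0, 8:0, 9:0, 10:0, 11:0.
1 has the largest value, 43, making it the main broker — the node through which the most shortest paths run.

1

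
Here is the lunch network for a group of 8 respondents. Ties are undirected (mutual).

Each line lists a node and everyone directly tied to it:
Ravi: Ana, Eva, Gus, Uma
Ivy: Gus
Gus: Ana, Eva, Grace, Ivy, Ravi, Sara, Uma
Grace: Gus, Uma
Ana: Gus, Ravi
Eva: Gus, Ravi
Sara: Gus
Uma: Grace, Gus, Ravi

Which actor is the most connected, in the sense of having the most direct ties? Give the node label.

Degrees — Ana:2, Eva:2, Grace:2, Gus:7, Ivy:1, Ravi:4, Sara:1, Uma:3.
The maximum is 7, attained only by Gus.

Gus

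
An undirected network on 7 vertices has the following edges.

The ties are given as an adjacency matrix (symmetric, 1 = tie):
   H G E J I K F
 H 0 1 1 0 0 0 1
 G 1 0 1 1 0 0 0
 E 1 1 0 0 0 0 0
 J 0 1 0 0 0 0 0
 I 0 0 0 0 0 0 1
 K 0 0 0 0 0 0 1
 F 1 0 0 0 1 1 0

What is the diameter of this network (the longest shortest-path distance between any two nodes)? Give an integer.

4

Eccentricity of each node (its greatest distance to any other): E:3, F:3, G:3, H:2, I:4, J:4, K:4.
The maximum eccentricity is 4, realized for instance by the pair J–I via J – G – H – F – I. So the diameter is 4.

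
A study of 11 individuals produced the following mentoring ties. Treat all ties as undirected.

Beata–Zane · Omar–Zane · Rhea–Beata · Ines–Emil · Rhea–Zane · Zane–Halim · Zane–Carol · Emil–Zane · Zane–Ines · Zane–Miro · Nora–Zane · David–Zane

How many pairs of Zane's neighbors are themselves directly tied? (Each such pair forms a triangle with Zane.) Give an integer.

Zane's neighbors: Beata, Carol, David, Emil, Halim, Ines, Miro, Nora, Omar, and Rhea.
Neighbor pairs that are themselves tied: Zane–Beata–Rhea; Zane–Emil–Ines. Each forms one triangle with Zane, for 2 in total.

2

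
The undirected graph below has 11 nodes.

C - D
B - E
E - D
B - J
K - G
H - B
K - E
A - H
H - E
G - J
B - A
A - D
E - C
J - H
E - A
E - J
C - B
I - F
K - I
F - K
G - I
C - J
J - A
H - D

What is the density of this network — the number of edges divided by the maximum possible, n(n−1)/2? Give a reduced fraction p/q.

24/55

There are 24 edges and 11 nodes, so the maximum possible is C(11,2) = 55.
Density = 24/55.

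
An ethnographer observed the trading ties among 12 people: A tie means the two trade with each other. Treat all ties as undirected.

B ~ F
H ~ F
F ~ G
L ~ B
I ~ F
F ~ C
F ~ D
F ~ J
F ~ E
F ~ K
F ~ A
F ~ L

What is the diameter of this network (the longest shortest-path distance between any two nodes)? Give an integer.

Eccentricity of each node (its greatest distance to any other): A:2, B:2, C:2, D:2, E:2, F:1, G:2, H:2, I:2, J:2, K:2, L:2.
The maximum eccentricity is 2, realized for instance by the pair L–D via L – F – D. So the diameter is 2.

2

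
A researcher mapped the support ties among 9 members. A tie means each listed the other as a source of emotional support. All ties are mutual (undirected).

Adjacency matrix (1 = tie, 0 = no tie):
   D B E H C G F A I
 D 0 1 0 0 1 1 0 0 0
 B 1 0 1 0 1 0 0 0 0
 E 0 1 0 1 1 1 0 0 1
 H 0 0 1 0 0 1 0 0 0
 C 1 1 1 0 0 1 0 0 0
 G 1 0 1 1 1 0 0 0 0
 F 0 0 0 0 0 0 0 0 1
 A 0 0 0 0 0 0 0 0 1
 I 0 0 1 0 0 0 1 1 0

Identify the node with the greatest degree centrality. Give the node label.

Degrees — A:1, B:3, C:4, D:3, E:5, F:1, G:4, H:2, I:3.
The maximum is 5, attained only by E.

E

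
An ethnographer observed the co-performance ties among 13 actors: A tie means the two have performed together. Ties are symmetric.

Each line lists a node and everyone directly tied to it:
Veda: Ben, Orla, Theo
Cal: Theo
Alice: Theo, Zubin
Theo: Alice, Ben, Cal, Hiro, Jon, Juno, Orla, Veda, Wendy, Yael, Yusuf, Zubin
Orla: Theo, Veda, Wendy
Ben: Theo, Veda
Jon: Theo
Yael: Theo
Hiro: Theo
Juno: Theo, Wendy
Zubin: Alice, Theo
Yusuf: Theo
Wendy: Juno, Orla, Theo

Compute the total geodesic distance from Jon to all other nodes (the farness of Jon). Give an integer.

Distances from Jon: Alice:2, Ben:2, Cal:2, Hiro:2, Juno:2, Orla:2, Theo:1, Veda:2, Wendy:2, Yael:2, Yusuf:2, Zubin:2.
Sum = 2 + 2 + 2 + 2 + 2 + 2 + 1 + 2 + 2 + 2 + 2 + 2 = 23.

23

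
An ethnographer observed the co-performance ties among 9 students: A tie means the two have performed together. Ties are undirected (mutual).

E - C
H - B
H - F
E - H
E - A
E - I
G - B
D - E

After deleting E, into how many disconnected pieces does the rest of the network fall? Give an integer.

Without E, the remaining ties split the others into: {C}; {A}; {I}; {B, F, G, H}; {D}.
That's 5 separate components.

5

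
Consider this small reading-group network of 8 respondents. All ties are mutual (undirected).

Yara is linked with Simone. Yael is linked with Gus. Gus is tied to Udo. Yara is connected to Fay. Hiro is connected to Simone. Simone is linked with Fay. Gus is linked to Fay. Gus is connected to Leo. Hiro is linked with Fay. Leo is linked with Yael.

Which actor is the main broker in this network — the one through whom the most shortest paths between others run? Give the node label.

Gus

Unnormalized betweenness of each node: Fay:25/2, Gus:14, Hiro:0, Leo:0, Simone:1/2, Udo:0, Yael:0, Yara:0.
Gus has the largest value, 14, making it the main broker — the node through which the most shortest paths run.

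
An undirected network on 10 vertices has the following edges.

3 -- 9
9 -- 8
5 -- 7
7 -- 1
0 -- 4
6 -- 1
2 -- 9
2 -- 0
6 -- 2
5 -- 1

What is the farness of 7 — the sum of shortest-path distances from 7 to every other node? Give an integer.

Distances from 7: 0:4, 1:1, 2:3, 3:5, 4:5, 5:1, 6:2, 8:5, 9:4.
Sum = 4 + 1 + 3 + 5 + 5 + 1 + 2 + 5 + 4 = 30.

30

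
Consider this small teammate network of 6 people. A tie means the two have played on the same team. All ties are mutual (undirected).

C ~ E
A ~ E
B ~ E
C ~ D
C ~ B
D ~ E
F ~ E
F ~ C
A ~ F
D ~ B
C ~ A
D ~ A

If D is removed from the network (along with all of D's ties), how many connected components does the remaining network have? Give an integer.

1

D's neighbors (A, B, C, and E) remain reachable from one another through other ties, so the rest of the network stays in one piece.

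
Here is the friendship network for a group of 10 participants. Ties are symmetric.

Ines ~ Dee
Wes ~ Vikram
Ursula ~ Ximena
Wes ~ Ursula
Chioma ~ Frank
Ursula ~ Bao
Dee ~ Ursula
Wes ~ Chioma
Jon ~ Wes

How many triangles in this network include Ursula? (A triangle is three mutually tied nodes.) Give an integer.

Ursula's neighbors are Bao, Dee, Wes, and Ximena, but none of them are tied to each other, so no triangle contains Ursula.

0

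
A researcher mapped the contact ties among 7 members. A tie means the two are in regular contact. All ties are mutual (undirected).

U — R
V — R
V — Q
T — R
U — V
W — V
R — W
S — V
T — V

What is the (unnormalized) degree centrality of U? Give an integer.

U is directly tied to R and V. That is 2 neighbors, so the degree of U is 2.

2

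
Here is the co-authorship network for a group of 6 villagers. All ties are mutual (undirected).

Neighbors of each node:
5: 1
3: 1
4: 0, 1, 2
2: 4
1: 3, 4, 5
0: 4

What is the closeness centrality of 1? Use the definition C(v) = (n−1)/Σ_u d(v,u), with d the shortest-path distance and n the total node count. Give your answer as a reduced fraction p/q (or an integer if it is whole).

Distances from 1: 0:2, 2:2, 3:1, 4:1, 5:1. Sum = 7.
n = 6, so closeness = 5/7.

5/7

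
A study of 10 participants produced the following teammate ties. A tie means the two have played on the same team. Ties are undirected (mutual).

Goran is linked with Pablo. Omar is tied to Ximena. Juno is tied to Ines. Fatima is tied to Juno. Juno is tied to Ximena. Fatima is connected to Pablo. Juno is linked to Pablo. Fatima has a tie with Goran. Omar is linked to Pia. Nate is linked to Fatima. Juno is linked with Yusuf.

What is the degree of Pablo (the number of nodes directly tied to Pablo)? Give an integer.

Pablo is directly tied to Fatima, Goran, and Juno. That is 3 neighbors, so the degree of Pablo is 3.

3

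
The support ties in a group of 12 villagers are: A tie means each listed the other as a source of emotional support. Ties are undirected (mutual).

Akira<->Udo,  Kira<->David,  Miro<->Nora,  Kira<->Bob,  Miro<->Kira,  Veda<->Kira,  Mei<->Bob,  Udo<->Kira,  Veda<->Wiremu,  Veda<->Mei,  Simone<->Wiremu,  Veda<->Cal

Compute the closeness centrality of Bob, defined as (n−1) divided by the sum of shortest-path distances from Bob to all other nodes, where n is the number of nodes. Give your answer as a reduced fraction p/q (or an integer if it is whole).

Distances from Bob: Akira:3, Cal:3, David:2, Kira:1, Mei:1, Miro:2, Nora:3, Simone:4, Udo:2, Veda:2, Wiremu:3. Sum = 26.
n = 12, so closeness = 11/26.

11/26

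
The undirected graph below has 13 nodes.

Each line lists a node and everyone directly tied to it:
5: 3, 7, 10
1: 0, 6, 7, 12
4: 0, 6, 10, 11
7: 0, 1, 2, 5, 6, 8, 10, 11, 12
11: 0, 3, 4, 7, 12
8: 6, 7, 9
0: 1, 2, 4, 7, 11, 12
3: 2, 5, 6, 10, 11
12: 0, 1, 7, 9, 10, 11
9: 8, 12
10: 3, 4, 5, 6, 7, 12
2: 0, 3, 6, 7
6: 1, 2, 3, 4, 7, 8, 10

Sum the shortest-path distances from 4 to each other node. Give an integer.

21

Distances from 4: 0:1, 1:2, 2:2, 3:2, 5:2, 6:1, 7:2, 8:2, 9:3, 10:1, 11:1, 12:2.
Sum = 1 + 2 + 2 + 2 + 2 + 1 + 2 + 2 + 3 + 1 + 1 + 2 = 21.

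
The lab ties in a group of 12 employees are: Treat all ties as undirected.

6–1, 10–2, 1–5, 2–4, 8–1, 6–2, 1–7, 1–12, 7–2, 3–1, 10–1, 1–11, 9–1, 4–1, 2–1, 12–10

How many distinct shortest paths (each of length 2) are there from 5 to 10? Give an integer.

The shortest distance is 2, and the only length-2 path is 5–1–10. So there is exactly 1 shortest path.

1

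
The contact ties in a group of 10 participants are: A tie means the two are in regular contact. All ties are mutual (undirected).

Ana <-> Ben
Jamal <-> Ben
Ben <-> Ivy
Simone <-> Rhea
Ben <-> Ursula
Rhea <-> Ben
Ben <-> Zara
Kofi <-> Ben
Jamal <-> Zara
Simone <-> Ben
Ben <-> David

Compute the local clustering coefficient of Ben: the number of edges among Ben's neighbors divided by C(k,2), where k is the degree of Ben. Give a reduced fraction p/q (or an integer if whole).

1/18

Ben's neighbors: Ana, David, Ivy, Jamal, Kofi, Rhea, Simone, Ursula, and Zara (k = 9).
Possible neighbor pairs: C(9,2) = 36. Edges among them: Jamal–Zara, Rhea–Simone → e = 2.
Clustering(Ben) = 2/36 = 1/18.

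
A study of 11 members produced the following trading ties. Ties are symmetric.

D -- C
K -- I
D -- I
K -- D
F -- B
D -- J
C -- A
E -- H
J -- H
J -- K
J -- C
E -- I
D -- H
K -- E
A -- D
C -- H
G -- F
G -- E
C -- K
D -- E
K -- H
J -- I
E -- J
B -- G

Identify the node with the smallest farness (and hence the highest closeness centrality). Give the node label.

E

Farness (sum of distances to all others) for each node — A:23, B:27, C:20, D:15, E:14, F:27, G:19, H:17, I:18, J:16, K:16.
The smallest farness is 14, for E, so E has the highest closeness.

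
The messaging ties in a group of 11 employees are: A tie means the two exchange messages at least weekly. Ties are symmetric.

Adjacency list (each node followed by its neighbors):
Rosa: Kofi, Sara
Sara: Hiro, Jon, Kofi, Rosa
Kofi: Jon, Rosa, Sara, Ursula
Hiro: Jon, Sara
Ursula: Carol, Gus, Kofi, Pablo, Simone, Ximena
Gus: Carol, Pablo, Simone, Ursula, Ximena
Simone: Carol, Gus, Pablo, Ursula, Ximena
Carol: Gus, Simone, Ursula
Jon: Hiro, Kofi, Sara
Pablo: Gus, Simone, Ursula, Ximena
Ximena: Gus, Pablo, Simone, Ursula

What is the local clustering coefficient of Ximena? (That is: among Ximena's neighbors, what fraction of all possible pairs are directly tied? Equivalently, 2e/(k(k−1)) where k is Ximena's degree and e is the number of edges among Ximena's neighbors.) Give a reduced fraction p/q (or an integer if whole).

1

Ximena's neighbors: Gus, Pablo, Simone, and Ursula (k = 4).
Possible neighbor pairs: C(4,2) = 6. Edges among them: Gus–Pablo, Gus–Simone, Gus–Ursula, Pablo–Simone, Pablo–Ursula, Simone–Ursula → e = 6.
Clustering(Ximena) = 6/6 = 1.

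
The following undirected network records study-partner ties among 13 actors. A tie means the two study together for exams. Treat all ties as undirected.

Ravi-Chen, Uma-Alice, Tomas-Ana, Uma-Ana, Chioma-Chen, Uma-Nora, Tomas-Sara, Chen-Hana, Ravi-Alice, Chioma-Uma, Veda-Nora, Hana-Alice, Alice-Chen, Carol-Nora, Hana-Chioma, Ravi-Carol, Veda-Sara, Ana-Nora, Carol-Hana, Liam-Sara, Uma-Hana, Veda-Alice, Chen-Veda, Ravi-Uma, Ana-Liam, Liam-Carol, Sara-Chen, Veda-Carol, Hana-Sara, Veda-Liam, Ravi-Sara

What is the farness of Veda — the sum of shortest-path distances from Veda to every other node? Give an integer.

18

Distances from Veda: Alice:1, Ana:2, Carol:1, Chen:1, Chioma:2, Hana:2, Liam:1, Nora:1, Ravi:2, Sara:1, Tomas:2, Uma:2.
Sum = 1 + 2 + 1 + 1 + 2 + 2 + 1 + 1 + 2 + 1 + 2 + 2 = 18.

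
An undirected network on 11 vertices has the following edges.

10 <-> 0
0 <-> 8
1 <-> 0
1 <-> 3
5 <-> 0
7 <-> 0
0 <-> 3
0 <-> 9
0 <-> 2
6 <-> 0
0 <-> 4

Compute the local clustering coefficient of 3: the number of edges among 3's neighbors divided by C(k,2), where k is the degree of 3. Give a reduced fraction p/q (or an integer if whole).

3's neighbors: 0 and 1 (k = 2).
Possible neighbor pairs: C(2,2) = 1. Edges among them: 0–1 → e = 1.
Clustering(3) = 1/1.

1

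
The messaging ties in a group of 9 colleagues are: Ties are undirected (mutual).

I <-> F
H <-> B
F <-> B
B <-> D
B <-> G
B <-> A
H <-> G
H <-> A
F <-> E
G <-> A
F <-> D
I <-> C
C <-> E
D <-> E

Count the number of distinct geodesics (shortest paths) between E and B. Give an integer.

2

The shortest distance is 2. The length-2 paths are: E–D–B; E–F–B.
That gives 2 distinct shortest paths.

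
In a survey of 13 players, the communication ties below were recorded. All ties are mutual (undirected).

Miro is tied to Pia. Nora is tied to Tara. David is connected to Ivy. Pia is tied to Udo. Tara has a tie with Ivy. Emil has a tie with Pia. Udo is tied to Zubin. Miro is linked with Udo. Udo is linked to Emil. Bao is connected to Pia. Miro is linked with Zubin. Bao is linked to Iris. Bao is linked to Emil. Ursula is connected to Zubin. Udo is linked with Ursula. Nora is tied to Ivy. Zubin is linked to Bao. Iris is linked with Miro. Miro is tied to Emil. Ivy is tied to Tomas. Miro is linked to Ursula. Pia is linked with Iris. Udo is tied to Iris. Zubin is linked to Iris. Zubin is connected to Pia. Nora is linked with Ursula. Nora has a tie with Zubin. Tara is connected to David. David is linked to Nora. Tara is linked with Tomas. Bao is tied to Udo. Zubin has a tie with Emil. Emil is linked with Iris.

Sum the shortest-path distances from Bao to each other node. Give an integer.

24

Distances from Bao: David:3, Emil:1, Iris:1, Ivy:3, Miro:2, Nora:2, Pia:1, Tara:3, Tomas:4, Udo:1, Ursula:2, Zubin:1.
Sum = 3 + 1 + 1 + 3 + 2 + 2 + 1 + 3 + 4 + 1 + 2 + 1 = 24.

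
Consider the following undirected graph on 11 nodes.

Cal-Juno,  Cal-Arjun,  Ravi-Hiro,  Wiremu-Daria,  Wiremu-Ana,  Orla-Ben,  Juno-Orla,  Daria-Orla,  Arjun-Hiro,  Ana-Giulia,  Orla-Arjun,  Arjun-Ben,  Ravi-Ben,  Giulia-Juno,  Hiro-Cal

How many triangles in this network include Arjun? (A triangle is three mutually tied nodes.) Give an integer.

Arjun's neighbors: Ben, Cal, Hiro, and Orla.
Neighbor pairs that are themselves tied: Arjun–Ben–Orla; Arjun–Cal–Hiro. Each forms one triangle with Arjun, for 2 in total.

2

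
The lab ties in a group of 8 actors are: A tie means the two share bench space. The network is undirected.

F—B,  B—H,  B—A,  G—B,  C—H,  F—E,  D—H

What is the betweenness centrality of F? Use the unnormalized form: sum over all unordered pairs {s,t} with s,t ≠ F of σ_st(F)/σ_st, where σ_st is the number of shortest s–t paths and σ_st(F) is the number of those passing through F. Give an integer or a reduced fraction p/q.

6

Pairs whose geodesics pass through F — C–E: 1; B–E: 1; G–E: 1; A–E: 1; D–E: 1; E–H: 1.
All other pairs contribute 0.
Summing the contributions gives betweenness(F) = 6.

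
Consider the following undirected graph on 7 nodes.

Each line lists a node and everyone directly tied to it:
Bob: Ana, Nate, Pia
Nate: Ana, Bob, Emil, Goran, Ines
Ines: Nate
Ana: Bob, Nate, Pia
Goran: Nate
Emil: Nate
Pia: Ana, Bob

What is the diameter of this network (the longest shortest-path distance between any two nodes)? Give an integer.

Eccentricity of each node (its greatest distance to any other): Ana:2, Bob:2, Emil:3, Goran:3, Ines:3, Nate:2, Pia:3.
The maximum eccentricity is 3, realized for instance by the pair Pia–Emil via Pia – Ana – Nate – Emil. So the diameter is 3.

3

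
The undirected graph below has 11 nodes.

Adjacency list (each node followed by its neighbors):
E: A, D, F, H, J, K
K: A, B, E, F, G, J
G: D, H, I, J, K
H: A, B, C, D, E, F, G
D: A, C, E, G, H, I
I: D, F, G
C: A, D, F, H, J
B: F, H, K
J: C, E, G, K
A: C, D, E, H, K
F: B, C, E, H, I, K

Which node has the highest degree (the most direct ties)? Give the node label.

Degrees — A:5, B:3, C:5, D:6, E:6, F:6, G:5, H:7, I:3, J:4, K:6.
The maximum is 7, attained only by H.

H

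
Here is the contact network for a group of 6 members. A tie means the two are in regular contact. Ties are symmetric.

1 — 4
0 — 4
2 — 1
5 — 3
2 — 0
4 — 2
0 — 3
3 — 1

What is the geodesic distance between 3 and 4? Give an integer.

One shortest route is 3 – 0 – 4, which uses 2 edges, and 3 and 4 are not directly tied, so nothing shorter exists. So d(3,4) = 2.

2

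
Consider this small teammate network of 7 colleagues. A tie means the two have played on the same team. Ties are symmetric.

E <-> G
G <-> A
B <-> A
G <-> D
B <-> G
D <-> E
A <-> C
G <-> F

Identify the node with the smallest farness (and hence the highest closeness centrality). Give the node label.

Farness (sum of distances to all others) for each node — A:9, B:10, C:14, D:11, E:11, F:12, G:7.
The smallest farness is 7, for G, so G has the highest closeness.

G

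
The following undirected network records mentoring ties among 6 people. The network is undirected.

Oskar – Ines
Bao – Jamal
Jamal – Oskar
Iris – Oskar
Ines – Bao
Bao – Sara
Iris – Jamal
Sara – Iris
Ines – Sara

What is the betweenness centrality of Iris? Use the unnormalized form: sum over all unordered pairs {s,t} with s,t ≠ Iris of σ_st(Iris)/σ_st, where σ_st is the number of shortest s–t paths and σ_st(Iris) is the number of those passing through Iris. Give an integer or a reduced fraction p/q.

Pairs whose geodesics pass through Iris — Sara–Oskar: 1/2; Sara–Jamal: 1/2.
All other pairs contribute 0.
Summing the contributions gives betweenness(Iris) = 1.

1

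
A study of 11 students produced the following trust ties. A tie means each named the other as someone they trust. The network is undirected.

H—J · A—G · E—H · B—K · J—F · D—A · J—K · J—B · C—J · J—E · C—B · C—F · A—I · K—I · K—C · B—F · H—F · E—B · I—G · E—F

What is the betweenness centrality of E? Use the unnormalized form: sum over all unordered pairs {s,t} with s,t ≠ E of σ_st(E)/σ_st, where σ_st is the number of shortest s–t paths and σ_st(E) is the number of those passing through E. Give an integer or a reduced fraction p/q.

Pairs whose geodesics pass through E — B–H: 1/3.
All other pairs contribute 0.
Summing the contributions gives betweenness(E) = 1/3.

1/3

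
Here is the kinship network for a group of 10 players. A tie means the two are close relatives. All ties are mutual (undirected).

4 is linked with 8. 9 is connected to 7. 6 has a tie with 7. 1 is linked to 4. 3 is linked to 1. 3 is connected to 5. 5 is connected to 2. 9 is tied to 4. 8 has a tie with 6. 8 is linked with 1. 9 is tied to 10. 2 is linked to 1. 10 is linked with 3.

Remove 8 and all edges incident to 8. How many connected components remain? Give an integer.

1

8's neighbors (1, 4, and 6) remain reachable from one another through other ties, so the rest of the network stays in one piece.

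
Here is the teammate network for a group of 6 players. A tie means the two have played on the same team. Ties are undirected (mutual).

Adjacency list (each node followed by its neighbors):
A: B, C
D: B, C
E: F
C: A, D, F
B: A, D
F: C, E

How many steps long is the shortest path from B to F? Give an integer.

3

One shortest route is B – A – C – F, which uses 3 edges, and at distance 2 from B we only reach {C}, which does not include F. So d(B,F) = 3.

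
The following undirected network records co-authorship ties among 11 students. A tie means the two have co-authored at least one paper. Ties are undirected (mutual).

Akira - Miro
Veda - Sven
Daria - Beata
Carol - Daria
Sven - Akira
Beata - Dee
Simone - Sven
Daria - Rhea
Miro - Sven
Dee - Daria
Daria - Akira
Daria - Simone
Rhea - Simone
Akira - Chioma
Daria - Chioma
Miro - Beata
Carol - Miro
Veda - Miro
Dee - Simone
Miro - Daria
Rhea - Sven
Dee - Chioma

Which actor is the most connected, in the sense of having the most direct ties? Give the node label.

Daria

Degrees — Akira:4, Beata:3, Carol:2, Chioma:3, Daria:8, Dee:4, Miro:6, Rhea:3, Simone:4, Sven:5, Veda:2.
The maximum is 8, attained only by Daria.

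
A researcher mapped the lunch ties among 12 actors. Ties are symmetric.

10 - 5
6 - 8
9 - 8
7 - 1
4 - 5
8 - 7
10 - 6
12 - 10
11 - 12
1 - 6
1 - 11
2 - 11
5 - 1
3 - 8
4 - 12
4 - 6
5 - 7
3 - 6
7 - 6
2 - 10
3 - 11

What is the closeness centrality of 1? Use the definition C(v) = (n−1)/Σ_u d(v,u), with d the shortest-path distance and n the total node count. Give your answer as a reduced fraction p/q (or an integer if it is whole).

11/19

Distances from 1: 2:2, 3:2, 4:2, 5:1, 6:1, 7:1, 8:2, 9:3, 10:2, 11:1, 12:2. Sum = 19.
n = 12, so closeness = 11/19.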